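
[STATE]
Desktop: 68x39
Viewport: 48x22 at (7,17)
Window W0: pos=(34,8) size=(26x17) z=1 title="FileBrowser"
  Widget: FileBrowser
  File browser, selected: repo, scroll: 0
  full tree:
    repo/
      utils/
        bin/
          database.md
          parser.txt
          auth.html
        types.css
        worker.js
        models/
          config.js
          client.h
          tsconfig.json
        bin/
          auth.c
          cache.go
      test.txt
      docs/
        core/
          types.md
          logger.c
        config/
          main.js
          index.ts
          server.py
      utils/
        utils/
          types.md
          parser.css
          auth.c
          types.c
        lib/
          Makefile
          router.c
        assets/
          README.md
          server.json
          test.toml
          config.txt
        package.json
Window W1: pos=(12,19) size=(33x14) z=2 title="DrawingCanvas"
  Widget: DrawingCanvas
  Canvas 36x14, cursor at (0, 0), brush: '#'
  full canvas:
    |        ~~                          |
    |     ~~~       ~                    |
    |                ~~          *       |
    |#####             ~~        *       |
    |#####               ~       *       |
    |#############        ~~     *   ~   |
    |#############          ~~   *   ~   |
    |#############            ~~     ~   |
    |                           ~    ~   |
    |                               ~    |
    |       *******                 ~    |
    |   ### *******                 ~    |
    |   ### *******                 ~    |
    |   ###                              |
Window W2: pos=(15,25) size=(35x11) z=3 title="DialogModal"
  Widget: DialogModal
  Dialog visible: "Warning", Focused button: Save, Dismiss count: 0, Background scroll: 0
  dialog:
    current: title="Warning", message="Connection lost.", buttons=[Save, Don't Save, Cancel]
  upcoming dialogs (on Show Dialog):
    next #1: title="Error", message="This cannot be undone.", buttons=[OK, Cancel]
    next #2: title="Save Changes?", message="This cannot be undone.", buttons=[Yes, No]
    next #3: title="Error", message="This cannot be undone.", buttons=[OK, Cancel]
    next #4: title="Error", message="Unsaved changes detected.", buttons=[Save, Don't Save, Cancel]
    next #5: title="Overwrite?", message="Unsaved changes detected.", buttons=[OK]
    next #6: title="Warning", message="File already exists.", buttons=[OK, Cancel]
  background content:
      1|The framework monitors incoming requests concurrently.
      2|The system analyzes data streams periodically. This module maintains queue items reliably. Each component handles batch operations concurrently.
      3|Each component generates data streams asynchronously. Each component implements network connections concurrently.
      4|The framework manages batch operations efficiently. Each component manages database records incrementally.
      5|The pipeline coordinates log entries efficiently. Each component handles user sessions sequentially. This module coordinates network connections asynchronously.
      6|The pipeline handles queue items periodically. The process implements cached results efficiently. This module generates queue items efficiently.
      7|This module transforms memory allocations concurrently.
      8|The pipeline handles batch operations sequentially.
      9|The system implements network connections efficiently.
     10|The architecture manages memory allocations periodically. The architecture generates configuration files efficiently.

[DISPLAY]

                           ┃                    
                           ┃                    
     ┏━━━━━━━━━━━━━━━━━━━━━━━━━━━━━━━┓          
     ┃ DrawingCanvas                 ┃          
     ┠───────────────────────────────┨          
     ┃+       ~~                     ┃          
     ┃     ~~~       ~               ┃          
     ┃                ~~          *  ┃━━━━━━━━━━
     ┃##┏━━━━━━━━━━━━━━━━━━━━━━━━━━━━━━━━━┓     
     ┃##┃ DialogModal                     ┃     
     ┃##┠─────────────────────────────────┨     
     ┃##┃The framework monitors incoming r┃     
     ┃##┃Th┌───────────────────────────┐s ┃     
     ┃  ┃Ea│          Warning          │tr┃     
     ┃  ┃Th│      Connection lost.     │ra┃     
     ┗━━┃Th│[Save]  Don't Save   Cancel│tr┃     
        ┃Th└───────────────────────────┘s ┃     
        ┃This module transforms memory all┃     
        ┗━━━━━━━━━━━━━━━━━━━━━━━━━━━━━━━━━┛     
                                                
                                                
                                                


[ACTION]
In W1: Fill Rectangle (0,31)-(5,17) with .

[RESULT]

                           ┃                    
                           ┃                    
     ┏━━━━━━━━━━━━━━━━━━━━━━━━━━━━━━━┓          
     ┃ DrawingCanvas                 ┃          
     ┠───────────────────────────────┨          
     ┃+       ~~       ..............┃          
     ┃     ~~~       ~ ..............┃          
     ┃                ~..............┃━━━━━━━━━━
     ┃##┏━━━━━━━━━━━━━━━━━━━━━━━━━━━━━━━━━┓     
     ┃##┃ DialogModal                     ┃     
     ┃##┠─────────────────────────────────┨     
     ┃##┃The framework monitors incoming r┃     
     ┃##┃Th┌───────────────────────────┐s ┃     
     ┃  ┃Ea│          Warning          │tr┃     
     ┃  ┃Th│      Connection lost.     │ra┃     
     ┗━━┃Th│[Save]  Don't Save   Cancel│tr┃     
        ┃Th└───────────────────────────┘s ┃     
        ┃This module transforms memory all┃     
        ┗━━━━━━━━━━━━━━━━━━━━━━━━━━━━━━━━━┛     
                                                
                                                
                                                


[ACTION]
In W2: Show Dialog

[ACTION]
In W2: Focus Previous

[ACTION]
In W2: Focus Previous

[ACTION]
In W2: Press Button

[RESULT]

                           ┃                    
                           ┃                    
     ┏━━━━━━━━━━━━━━━━━━━━━━━━━━━━━━━┓          
     ┃ DrawingCanvas                 ┃          
     ┠───────────────────────────────┨          
     ┃+       ~~       ..............┃          
     ┃     ~~~       ~ ..............┃          
     ┃                ~..............┃━━━━━━━━━━
     ┃##┏━━━━━━━━━━━━━━━━━━━━━━━━━━━━━━━━━┓     
     ┃##┃ DialogModal                     ┃     
     ┃##┠─────────────────────────────────┨     
     ┃##┃The framework monitors incoming r┃     
     ┃##┃The system analyzes data streams ┃     
     ┃  ┃Each component generates data str┃     
     ┃  ┃The framework manages batch opera┃     
     ┗━━┃The pipeline coordinates log entr┃     
        ┃The pipeline handles queue items ┃     
        ┃This module transforms memory all┃     
        ┗━━━━━━━━━━━━━━━━━━━━━━━━━━━━━━━━━┛     
                                                
                                                
                                                


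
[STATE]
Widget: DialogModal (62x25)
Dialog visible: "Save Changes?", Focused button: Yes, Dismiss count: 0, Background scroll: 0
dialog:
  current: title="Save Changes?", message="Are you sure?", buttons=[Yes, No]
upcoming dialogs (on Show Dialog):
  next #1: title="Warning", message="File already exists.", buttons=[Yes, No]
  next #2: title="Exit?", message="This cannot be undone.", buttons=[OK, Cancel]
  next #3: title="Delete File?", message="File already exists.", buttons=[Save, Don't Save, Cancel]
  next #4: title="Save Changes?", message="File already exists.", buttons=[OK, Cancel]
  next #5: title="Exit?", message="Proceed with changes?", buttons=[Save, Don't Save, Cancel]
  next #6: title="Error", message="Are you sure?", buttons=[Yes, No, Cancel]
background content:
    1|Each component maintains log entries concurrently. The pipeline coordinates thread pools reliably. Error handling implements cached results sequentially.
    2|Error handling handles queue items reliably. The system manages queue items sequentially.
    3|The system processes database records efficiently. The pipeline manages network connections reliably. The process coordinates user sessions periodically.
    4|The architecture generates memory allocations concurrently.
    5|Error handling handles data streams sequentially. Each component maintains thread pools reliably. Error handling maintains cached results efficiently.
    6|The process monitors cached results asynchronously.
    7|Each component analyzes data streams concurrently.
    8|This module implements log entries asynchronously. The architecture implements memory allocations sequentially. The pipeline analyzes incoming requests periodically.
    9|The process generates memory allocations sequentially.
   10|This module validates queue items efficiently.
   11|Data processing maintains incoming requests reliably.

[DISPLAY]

Each component maintains log entries concurrently. The pipelin
Error handling handles queue items reliably. The system manage
The system processes database records efficiently. The pipelin
The architecture generates memory allocations concurrently.   
Error handling handles data streams sequentially. Each compone
The process monitors cached results asynchronously.           
Each component analyzes data streams concurrently.            
This module implements log entries asynchronously. The archite
The process generates memory allocations sequentially.        
This module validates queue items efficiently.                
Data processing mainta┌───────────────┐ests reliably.         
                      │ Save Changes? │                       
                      │ Are you sure? │                       
                      │   [Yes]  No   │                       
                      └───────────────┘                       
                                                              
                                                              
                                                              
                                                              
                                                              
                                                              
                                                              
                                                              
                                                              
                                                              


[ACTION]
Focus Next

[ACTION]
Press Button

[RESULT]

Each component maintains log entries concurrently. The pipelin
Error handling handles queue items reliably. The system manage
The system processes database records efficiently. The pipelin
The architecture generates memory allocations concurrently.   
Error handling handles data streams sequentially. Each compone
The process monitors cached results asynchronously.           
Each component analyzes data streams concurrently.            
This module implements log entries asynchronously. The archite
The process generates memory allocations sequentially.        
This module validates queue items efficiently.                
Data processing maintains incoming requests reliably.         
                                                              
                                                              
                                                              
                                                              
                                                              
                                                              
                                                              
                                                              
                                                              
                                                              
                                                              
                                                              
                                                              
                                                              


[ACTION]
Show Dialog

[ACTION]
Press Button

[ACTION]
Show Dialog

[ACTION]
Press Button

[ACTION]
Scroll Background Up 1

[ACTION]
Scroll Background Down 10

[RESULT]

Data processing maintains incoming requests reliably.         
                                                              
                                                              
                                                              
                                                              
                                                              
                                                              
                                                              
                                                              
                                                              
                                                              
                                                              
                                                              
                                                              
                                                              
                                                              
                                                              
                                                              
                                                              
                                                              
                                                              
                                                              
                                                              
                                                              
                                                              


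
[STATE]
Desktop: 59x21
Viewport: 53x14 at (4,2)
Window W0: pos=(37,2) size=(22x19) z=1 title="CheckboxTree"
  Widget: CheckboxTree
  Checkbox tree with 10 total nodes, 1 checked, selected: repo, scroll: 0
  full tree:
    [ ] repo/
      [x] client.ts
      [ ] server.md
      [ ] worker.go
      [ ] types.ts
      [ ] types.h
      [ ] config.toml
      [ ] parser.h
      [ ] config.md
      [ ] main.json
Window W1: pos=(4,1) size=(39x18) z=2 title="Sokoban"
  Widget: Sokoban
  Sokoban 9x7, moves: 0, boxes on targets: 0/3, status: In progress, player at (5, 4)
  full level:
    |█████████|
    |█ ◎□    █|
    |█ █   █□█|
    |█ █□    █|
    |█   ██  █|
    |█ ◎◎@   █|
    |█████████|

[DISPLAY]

┃ Sokoban                             ┃━━━━━━━━━━━━━━
┠─────────────────────────────────────┨kboxTree      
┃█████████                            ┃──────────────
┃█ ◎□    █                            ┃repo/         
┃█ █   █□█                            ┃] client.ts   
┃█ █□    █                            ┃] server.md   
┃█   ██  █                            ┃] worker.go   
┃█ ◎◎@   █                            ┃] types.ts    
┃█████████                            ┃] types.h     
┃Moves: 0  0/3                        ┃] config.toml 
┃                                     ┃] parser.h    
┃                                     ┃] config.md   
┃                                     ┃] main.json   
┃                                     ┃              


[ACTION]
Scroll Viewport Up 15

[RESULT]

                                                     
┏━━━━━━━━━━━━━━━━━━━━━━━━━━━━━━━━━━━━━┓              
┃ Sokoban                             ┃━━━━━━━━━━━━━━
┠─────────────────────────────────────┨kboxTree      
┃█████████                            ┃──────────────
┃█ ◎□    █                            ┃repo/         
┃█ █   █□█                            ┃] client.ts   
┃█ █□    █                            ┃] server.md   
┃█   ██  █                            ┃] worker.go   
┃█ ◎◎@   █                            ┃] types.ts    
┃█████████                            ┃] types.h     
┃Moves: 0  0/3                        ┃] config.toml 
┃                                     ┃] parser.h    
┃                                     ┃] config.md   


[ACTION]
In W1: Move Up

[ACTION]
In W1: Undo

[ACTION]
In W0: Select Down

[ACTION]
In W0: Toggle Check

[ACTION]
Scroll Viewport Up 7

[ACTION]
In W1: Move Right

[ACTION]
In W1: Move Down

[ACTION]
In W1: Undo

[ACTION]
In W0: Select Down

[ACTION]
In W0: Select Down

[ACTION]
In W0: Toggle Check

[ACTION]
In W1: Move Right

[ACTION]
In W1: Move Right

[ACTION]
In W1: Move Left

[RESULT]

                                                     
┏━━━━━━━━━━━━━━━━━━━━━━━━━━━━━━━━━━━━━┓              
┃ Sokoban                             ┃━━━━━━━━━━━━━━
┠─────────────────────────────────────┨kboxTree      
┃█████████                            ┃──────────────
┃█ ◎□    █                            ┃repo/         
┃█ █   █□█                            ┃] client.ts   
┃█ █□    █                            ┃] server.md   
┃█   ██  █                            ┃] worker.go   
┃█ ◎◎ @  █                            ┃] types.ts    
┃█████████                            ┃] types.h     
┃Moves: 3  0/3                        ┃] config.toml 
┃                                     ┃] parser.h    
┃                                     ┃] config.md   


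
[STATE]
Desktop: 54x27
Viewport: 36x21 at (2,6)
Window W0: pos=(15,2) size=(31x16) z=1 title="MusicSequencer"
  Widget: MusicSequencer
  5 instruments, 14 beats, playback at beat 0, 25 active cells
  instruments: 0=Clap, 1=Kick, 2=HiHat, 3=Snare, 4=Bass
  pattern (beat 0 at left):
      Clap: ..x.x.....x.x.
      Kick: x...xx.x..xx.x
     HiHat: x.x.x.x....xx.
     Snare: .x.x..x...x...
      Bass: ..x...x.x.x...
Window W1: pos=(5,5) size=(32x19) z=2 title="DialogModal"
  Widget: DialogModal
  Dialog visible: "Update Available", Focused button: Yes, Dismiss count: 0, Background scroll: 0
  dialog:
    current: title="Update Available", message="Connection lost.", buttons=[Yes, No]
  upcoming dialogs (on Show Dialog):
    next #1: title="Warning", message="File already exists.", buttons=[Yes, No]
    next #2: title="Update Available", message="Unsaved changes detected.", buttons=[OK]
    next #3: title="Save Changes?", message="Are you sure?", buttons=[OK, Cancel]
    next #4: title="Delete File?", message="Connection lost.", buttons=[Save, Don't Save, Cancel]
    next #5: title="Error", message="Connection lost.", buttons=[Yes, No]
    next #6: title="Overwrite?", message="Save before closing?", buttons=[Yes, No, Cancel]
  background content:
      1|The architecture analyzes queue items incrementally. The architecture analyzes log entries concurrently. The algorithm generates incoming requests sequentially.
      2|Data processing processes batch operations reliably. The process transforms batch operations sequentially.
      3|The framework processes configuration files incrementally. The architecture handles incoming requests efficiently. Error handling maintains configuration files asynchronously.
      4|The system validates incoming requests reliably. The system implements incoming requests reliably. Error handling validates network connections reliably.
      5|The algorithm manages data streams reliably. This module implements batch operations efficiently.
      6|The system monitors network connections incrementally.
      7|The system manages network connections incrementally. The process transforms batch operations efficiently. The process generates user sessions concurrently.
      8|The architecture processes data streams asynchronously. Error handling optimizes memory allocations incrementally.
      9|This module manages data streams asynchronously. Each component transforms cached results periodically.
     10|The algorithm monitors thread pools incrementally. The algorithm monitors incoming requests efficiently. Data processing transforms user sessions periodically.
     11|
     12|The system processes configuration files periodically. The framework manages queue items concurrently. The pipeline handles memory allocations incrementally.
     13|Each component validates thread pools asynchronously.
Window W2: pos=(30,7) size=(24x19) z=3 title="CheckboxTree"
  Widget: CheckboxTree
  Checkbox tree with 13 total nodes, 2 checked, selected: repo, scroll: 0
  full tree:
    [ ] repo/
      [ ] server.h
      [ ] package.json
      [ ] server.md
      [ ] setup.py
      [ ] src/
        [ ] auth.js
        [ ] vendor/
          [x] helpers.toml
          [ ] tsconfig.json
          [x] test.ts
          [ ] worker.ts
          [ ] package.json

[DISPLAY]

   ┃ DialogModal                  ┃ 
   ┠────────────────────────┏━━━━━━━
   ┃The architecture analyze┃ Checkb
   ┃Data processing processe┠───────
   ┃The framework processes ┃>[-] re
   ┃The system validates inc┃   [ ] 
   ┃The algorithm manages da┃   [ ] 
   ┃The s┌──────────────────┃   [ ] 
   ┃The s│ Update Available ┃   [ ] 
   ┃The a│ Connection lost. ┃   [-] 
   ┃This │    [Yes]  No     ┃     [ 
   ┃The a└──────────────────┃     [-
   ┃                        ┃       
   ┃The system processes con┃       
   ┃Each component validates┃       
   ┃                        ┃       
   ┃                        ┃       
   ┗━━━━━━━━━━━━━━━━━━━━━━━━┃       
                            ┃       
                            ┗━━━━━━━
                                    


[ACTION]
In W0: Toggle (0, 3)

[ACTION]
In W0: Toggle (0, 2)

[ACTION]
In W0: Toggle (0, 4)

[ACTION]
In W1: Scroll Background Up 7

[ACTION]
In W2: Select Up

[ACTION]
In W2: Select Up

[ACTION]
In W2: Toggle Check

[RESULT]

   ┃ DialogModal                  ┃ 
   ┠────────────────────────┏━━━━━━━
   ┃The architecture analyze┃ Checkb
   ┃Data processing processe┠───────
   ┃The framework processes ┃>[x] re
   ┃The system validates inc┃   [x] 
   ┃The algorithm manages da┃   [x] 
   ┃The s┌──────────────────┃   [x] 
   ┃The s│ Update Available ┃   [x] 
   ┃The a│ Connection lost. ┃   [x] 
   ┃This │    [Yes]  No     ┃     [x
   ┃The a└──────────────────┃     [x
   ┃                        ┃       
   ┃The system processes con┃       
   ┃Each component validates┃       
   ┃                        ┃       
   ┃                        ┃       
   ┗━━━━━━━━━━━━━━━━━━━━━━━━┃       
                            ┃       
                            ┗━━━━━━━
                                    


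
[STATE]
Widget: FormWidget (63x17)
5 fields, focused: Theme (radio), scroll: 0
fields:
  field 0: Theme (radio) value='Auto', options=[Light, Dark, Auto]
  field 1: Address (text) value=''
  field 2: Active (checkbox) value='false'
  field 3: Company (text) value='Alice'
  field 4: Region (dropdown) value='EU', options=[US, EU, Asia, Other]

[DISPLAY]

> Theme:      ( ) Light  ( ) Dark  (●) Auto                    
  Address:    [                                               ]
  Active:     [ ]                                              
  Company:    [Alice                                          ]
  Region:     [EU                                            ▼]
                                                               
                                                               
                                                               
                                                               
                                                               
                                                               
                                                               
                                                               
                                                               
                                                               
                                                               
                                                               


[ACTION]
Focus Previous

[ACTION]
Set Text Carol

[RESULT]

  Theme:      ( ) Light  ( ) Dark  (●) Auto                    
  Address:    [                                               ]
  Active:     [ ]                                              
  Company:    [Alice                                          ]
> Region:     [EU                                            ▼]
                                                               
                                                               
                                                               
                                                               
                                                               
                                                               
                                                               
                                                               
                                                               
                                                               
                                                               
                                                               


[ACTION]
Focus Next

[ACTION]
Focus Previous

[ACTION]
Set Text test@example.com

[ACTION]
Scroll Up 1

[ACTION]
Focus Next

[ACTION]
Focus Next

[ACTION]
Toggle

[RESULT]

  Theme:      ( ) Light  ( ) Dark  (●) Auto                    
> Address:    [                                               ]
  Active:     [ ]                                              
  Company:    [Alice                                          ]
  Region:     [EU                                            ▼]
                                                               
                                                               
                                                               
                                                               
                                                               
                                                               
                                                               
                                                               
                                                               
                                                               
                                                               
                                                               


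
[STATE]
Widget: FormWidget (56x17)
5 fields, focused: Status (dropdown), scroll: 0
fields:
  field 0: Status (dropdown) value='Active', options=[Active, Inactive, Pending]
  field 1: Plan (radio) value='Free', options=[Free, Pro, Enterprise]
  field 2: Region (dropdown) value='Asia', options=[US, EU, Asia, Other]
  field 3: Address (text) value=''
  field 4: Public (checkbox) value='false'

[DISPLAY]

> Status:     [Active                                 ▼]
  Plan:       (●) Free  ( ) Pro  ( ) Enterprise         
  Region:     [Asia                                   ▼]
  Address:    [                                        ]
  Public:     [ ]                                       
                                                        
                                                        
                                                        
                                                        
                                                        
                                                        
                                                        
                                                        
                                                        
                                                        
                                                        
                                                        


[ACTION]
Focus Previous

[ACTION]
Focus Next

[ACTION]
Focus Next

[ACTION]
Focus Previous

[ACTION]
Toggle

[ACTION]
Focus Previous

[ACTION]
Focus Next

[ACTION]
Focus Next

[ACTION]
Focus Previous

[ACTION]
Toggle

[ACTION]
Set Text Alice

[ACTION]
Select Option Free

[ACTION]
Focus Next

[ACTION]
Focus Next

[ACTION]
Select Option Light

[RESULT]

  Status:     [Active                                 ▼]
  Plan:       (●) Free  ( ) Pro  ( ) Enterprise         
> Region:     [Asia                                   ▼]
  Address:    [                                        ]
  Public:     [ ]                                       
                                                        
                                                        
                                                        
                                                        
                                                        
                                                        
                                                        
                                                        
                                                        
                                                        
                                                        
                                                        


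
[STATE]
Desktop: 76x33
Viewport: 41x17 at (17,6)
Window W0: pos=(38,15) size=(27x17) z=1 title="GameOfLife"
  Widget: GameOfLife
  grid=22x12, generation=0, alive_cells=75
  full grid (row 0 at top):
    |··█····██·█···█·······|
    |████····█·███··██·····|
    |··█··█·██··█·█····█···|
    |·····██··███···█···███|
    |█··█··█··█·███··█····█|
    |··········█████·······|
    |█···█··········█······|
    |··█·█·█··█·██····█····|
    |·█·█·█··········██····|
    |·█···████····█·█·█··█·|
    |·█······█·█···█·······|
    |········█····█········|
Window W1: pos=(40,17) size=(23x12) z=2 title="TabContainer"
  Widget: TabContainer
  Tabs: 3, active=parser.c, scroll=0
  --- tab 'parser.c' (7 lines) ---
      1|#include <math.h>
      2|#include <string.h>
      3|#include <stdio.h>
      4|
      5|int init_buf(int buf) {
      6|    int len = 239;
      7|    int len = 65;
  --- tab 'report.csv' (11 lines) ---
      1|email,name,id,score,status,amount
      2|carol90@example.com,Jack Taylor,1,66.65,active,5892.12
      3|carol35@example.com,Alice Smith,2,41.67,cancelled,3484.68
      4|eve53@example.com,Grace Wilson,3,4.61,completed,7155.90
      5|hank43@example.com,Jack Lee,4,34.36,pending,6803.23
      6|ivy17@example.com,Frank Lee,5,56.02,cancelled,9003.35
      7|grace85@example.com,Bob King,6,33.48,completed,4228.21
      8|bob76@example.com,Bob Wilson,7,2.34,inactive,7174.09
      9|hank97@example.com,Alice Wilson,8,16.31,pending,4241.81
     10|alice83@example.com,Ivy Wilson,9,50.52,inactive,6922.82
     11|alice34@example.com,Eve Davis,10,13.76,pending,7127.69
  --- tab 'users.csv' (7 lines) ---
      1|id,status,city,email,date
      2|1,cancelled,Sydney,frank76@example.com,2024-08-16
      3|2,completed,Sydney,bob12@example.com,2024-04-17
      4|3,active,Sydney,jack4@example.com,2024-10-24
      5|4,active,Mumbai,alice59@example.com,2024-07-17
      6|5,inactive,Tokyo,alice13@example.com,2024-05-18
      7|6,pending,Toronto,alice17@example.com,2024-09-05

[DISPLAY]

                                         
                                         
                                         
                                         
                                         
                                         
                                         
                                         
                                         
                     ┏━━━━━━━━━━━━━━━━━━━
                     ┃ GameOfLife        
                     ┠─┏━━━━━━━━━━━━━━━━━
                     ┃G┃ TabContainer    
                     ┃·┠─────────────────
                     ┃█┃[parser.c]│ repor
                     ┃·┃─────────────────
                     ┃·┃#include <math.h>


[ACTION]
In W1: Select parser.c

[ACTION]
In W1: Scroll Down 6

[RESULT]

                                         
                                         
                                         
                                         
                                         
                                         
                                         
                                         
                                         
                     ┏━━━━━━━━━━━━━━━━━━━
                     ┃ GameOfLife        
                     ┠─┏━━━━━━━━━━━━━━━━━
                     ┃G┃ TabContainer    
                     ┃·┠─────────────────
                     ┃█┃[parser.c]│ repor
                     ┃·┃─────────────────
                     ┃·┃    int len = 65;


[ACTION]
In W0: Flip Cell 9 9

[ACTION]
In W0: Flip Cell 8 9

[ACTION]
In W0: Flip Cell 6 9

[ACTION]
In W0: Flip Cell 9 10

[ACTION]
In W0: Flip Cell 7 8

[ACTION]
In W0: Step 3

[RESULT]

                                         
                                         
                                         
                                         
                                         
                                         
                                         
                                         
                                         
                     ┏━━━━━━━━━━━━━━━━━━━
                     ┃ GameOfLife        
                     ┠─┏━━━━━━━━━━━━━━━━━
                     ┃G┃ TabContainer    
                     ┃·┠─────────────────
                     ┃·┃[parser.c]│ repor
                     ┃·┃─────────────────
                     ┃·┃    int len = 65;


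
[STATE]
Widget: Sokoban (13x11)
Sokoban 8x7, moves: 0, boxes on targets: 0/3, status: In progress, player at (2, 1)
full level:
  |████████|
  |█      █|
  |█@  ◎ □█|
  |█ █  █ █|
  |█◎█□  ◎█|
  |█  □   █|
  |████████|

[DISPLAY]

████████     
█      █     
█@  ◎ □█     
█ █  █ █     
█◎█□  ◎█     
█  □   █     
████████     
Moves: 0  0/3
             
             
             


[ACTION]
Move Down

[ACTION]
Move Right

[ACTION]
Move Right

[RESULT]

████████     
█      █     
█   ◎ □█     
█@█  █ █     
█◎█□  ◎█     
█  □   █     
████████     
Moves: 1  0/3
             
             
             


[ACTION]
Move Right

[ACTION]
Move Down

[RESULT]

████████     
█      █     
█   ◎ □█     
█ █  █ █     
█+█□  ◎█     
█  □   █     
████████     
Moves: 2  0/3
             
             
             


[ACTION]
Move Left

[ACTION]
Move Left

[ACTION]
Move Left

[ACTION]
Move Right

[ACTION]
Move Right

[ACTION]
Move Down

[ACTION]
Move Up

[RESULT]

████████     
█      █     
█   ◎ □█     
█ █  █ █     
█+█□  ◎█     
█  □   █     
████████     
Moves: 4  0/3
             
             
             


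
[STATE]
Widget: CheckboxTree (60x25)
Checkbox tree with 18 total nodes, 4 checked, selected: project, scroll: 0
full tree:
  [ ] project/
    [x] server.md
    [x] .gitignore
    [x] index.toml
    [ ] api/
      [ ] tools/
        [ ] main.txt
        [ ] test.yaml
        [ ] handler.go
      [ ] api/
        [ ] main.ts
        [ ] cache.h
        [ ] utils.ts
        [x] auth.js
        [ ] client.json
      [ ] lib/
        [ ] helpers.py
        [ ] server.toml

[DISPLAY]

>[-] project/                                               
   [x] server.md                                            
   [x] .gitignore                                           
   [x] index.toml                                           
   [-] api/                                                 
     [ ] tools/                                             
       [ ] main.txt                                         
       [ ] test.yaml                                        
       [ ] handler.go                                       
     [-] api/                                               
       [ ] main.ts                                          
       [ ] cache.h                                          
       [ ] utils.ts                                         
       [x] auth.js                                          
       [ ] client.json                                      
     [ ] lib/                                               
       [ ] helpers.py                                       
       [ ] server.toml                                      
                                                            
                                                            
                                                            
                                                            
                                                            
                                                            
                                                            


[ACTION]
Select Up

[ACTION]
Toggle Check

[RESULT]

>[x] project/                                               
   [x] server.md                                            
   [x] .gitignore                                           
   [x] index.toml                                           
   [x] api/                                                 
     [x] tools/                                             
       [x] main.txt                                         
       [x] test.yaml                                        
       [x] handler.go                                       
     [x] api/                                               
       [x] main.ts                                          
       [x] cache.h                                          
       [x] utils.ts                                         
       [x] auth.js                                          
       [x] client.json                                      
     [x] lib/                                               
       [x] helpers.py                                       
       [x] server.toml                                      
                                                            
                                                            
                                                            
                                                            
                                                            
                                                            
                                                            


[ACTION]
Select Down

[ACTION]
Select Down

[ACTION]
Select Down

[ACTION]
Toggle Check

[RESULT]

 [-] project/                                               
   [x] server.md                                            
   [x] .gitignore                                           
>  [ ] index.toml                                           
   [x] api/                                                 
     [x] tools/                                             
       [x] main.txt                                         
       [x] test.yaml                                        
       [x] handler.go                                       
     [x] api/                                               
       [x] main.ts                                          
       [x] cache.h                                          
       [x] utils.ts                                         
       [x] auth.js                                          
       [x] client.json                                      
     [x] lib/                                               
       [x] helpers.py                                       
       [x] server.toml                                      
                                                            
                                                            
                                                            
                                                            
                                                            
                                                            
                                                            
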